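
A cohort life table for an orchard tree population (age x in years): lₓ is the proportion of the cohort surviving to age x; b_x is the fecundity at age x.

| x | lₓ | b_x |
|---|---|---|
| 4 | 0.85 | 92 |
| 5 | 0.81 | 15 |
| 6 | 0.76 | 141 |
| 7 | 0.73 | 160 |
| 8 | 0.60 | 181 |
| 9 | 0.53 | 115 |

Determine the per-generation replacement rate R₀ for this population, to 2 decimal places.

R₀ = Σ lₓ b_x:
  age 4: 0.85 × 92 = 78.2000
  age 5: 0.81 × 15 = 12.1500
  age 6: 0.76 × 141 = 107.1600
  age 7: 0.73 × 160 = 116.8000
  age 8: 0.60 × 181 = 108.6000
  age 9: 0.53 × 115 = 60.9500
R₀ = 78.2000 + 12.1500 + 107.1600 + 116.8000 + 108.6000 + 60.9500 = 483.8600

483.86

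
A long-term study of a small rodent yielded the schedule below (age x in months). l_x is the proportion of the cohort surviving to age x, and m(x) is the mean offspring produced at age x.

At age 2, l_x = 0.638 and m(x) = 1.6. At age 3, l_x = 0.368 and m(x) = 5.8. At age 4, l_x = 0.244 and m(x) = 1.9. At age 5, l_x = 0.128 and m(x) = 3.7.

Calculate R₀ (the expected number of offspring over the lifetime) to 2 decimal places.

R₀ = Σ l_x m(x):
  age 2: 0.638 × 1.6 = 1.0208
  age 3: 0.368 × 5.8 = 2.1344
  age 4: 0.244 × 1.9 = 0.4636
  age 5: 0.128 × 3.7 = 0.4736
R₀ = 1.0208 + 2.1344 + 0.4636 + 0.4736 = 4.0924

4.09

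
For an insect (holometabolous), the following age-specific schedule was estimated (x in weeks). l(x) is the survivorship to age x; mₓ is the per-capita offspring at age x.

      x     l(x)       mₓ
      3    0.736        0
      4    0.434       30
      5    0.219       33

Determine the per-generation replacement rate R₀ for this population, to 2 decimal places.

20.25

R₀ = Σ l(x) mₓ:
  age 3: 0.736 × 0 = 0.0000
  age 4: 0.434 × 30 = 13.0200
  age 5: 0.219 × 33 = 7.2270
R₀ = 0.0000 + 13.0200 + 7.2270 = 20.2470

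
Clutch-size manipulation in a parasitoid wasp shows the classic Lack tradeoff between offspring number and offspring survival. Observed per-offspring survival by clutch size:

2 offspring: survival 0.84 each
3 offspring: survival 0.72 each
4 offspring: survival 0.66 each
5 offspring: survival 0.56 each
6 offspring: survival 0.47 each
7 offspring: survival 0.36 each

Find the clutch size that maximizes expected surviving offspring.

Expected surviving offspring = c × s(c):
  c=2: 2 × 0.84 = 1.680
  c=3: 3 × 0.72 = 2.160
  c=4: 4 × 0.66 = 2.640
  c=5: 5 × 0.56 = 2.800
  c=6: 6 × 0.47 = 2.820
  c=7: 7 × 0.36 = 2.520
Maximum at c = 6 (2.820 surviving offspring).

6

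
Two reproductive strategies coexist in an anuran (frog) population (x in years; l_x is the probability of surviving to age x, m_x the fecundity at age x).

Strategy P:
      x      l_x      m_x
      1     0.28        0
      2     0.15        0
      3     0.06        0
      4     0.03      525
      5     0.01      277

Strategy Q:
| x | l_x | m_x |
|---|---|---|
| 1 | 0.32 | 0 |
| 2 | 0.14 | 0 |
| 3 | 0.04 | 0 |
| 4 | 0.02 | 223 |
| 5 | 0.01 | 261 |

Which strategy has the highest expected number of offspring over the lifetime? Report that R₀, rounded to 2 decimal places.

18.52

Strategy P: R₀ = 0.28×0 + 0.15×0 + 0.06×0 + 0.03×525 + 0.01×277 = 18.5200
Strategy Q: R₀ = 0.32×0 + 0.14×0 + 0.04×0 + 0.02×223 + 0.01×261 = 7.0700
Highest R₀: strategy P with 18.5200.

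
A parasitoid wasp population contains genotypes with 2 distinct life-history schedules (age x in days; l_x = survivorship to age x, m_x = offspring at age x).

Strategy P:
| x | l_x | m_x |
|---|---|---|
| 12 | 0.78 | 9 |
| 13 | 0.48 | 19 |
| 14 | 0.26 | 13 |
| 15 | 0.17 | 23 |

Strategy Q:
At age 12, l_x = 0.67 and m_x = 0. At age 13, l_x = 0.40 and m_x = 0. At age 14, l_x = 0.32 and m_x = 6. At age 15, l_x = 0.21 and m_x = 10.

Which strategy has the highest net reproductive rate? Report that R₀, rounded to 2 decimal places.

Strategy P: R₀ = 0.78×9 + 0.48×19 + 0.26×13 + 0.17×23 = 23.4300
Strategy Q: R₀ = 0.67×0 + 0.40×0 + 0.32×6 + 0.21×10 = 4.0200
Highest R₀: strategy P with 23.4300.

23.43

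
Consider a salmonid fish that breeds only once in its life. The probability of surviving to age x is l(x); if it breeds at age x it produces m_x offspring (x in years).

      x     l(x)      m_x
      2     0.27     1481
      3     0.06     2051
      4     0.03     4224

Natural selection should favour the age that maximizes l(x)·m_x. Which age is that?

2

Expected offspring if breeding at age x = l(x) × m_x:
  age 2: 0.27 × 1481 = 399.870
  age 3: 0.06 × 2051 = 123.060
  age 4: 0.03 × 4224 = 126.720
Maximum at age 2 (399.870).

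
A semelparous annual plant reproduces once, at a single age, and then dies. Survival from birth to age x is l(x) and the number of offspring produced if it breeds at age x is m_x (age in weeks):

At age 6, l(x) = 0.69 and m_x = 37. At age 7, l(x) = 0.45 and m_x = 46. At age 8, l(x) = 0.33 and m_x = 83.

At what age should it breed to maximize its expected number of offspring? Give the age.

8

Expected offspring if breeding at age x = l(x) × m_x:
  age 6: 0.69 × 37 = 25.530
  age 7: 0.45 × 46 = 20.700
  age 8: 0.33 × 83 = 27.390
Maximum at age 8 (27.390).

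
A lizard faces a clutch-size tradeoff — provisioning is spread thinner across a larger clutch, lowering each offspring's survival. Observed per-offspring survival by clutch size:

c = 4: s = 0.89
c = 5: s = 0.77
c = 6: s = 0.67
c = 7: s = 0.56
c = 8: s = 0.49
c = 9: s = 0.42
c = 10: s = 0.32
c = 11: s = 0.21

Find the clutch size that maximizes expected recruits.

6

Expected recruits = c × s(c):
  c=4: 4 × 0.89 = 3.560
  c=5: 5 × 0.77 = 3.850
  c=6: 6 × 0.67 = 4.020
  c=7: 7 × 0.56 = 3.920
  c=8: 8 × 0.49 = 3.920
  c=9: 9 × 0.42 = 3.780
  c=10: 10 × 0.32 = 3.200
  c=11: 11 × 0.21 = 2.310
Maximum at c = 6 (4.020 recruits).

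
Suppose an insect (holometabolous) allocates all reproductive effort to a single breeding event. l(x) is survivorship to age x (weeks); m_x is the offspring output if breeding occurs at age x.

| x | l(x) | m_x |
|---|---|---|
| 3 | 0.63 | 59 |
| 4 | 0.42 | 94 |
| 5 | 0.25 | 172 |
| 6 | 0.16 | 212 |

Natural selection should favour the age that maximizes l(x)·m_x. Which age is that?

5

Expected offspring if breeding at age x = l(x) × m_x:
  age 3: 0.63 × 59 = 37.170
  age 4: 0.42 × 94 = 39.480
  age 5: 0.25 × 172 = 43.000
  age 6: 0.16 × 212 = 33.920
Maximum at age 5 (43.000).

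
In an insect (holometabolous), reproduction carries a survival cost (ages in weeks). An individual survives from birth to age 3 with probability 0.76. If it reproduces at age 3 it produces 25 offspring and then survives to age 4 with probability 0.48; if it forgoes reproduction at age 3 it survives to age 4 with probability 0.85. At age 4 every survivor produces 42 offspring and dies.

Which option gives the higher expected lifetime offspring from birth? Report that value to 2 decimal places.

breed at age 3: R₀ = 0.76 × (25 + 0.48 × 42) = 0.76 × 45.1600 = 34.3216
delay to age 4: R₀ = 0.76 × (0.85 × 42) = 0.76 × 35.7000 = 27.1320
Higher: breed at age 3 (34.3216).

34.32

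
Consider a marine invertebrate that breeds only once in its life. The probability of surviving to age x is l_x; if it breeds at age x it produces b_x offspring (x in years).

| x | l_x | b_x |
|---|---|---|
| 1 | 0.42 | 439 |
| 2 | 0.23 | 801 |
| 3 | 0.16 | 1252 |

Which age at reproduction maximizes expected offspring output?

Expected offspring if breeding at age x = l_x × b_x:
  age 1: 0.42 × 439 = 184.380
  age 2: 0.23 × 801 = 184.230
  age 3: 0.16 × 1252 = 200.320
Maximum at age 3 (200.320).

3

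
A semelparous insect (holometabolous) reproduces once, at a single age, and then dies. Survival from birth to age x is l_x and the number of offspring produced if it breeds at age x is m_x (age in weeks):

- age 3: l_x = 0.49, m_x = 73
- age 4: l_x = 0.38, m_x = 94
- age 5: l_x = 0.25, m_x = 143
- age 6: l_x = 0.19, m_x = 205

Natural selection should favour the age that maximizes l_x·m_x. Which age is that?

Expected offspring if breeding at age x = l_x × m_x:
  age 3: 0.49 × 73 = 35.770
  age 4: 0.38 × 94 = 35.720
  age 5: 0.25 × 143 = 35.750
  age 6: 0.19 × 205 = 38.950
Maximum at age 6 (38.950).

6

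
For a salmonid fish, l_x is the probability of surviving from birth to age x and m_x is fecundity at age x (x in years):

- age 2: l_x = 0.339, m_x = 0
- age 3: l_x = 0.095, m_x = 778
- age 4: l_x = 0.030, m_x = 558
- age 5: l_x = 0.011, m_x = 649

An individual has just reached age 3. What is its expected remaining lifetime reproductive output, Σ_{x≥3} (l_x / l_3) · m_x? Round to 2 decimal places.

l_3 = 0.095. Conditional survival from age 3 to x is l_x / l_3.
  x=3: (0.095/0.095) × 778 = 778.0000
  x=4: (0.030/0.095) × 558 = 176.2105
  x=5: (0.011/0.095) × 649 = 75.1474
Sum = 778.0000 + 176.2105 + 75.1474 = 1029.3579

1029.36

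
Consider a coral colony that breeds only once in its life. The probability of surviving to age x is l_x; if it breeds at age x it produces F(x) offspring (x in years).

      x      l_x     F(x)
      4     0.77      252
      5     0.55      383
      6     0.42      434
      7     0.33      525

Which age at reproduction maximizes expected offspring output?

5

Expected offspring if breeding at age x = l_x × F(x):
  age 4: 0.77 × 252 = 194.040
  age 5: 0.55 × 383 = 210.650
  age 6: 0.42 × 434 = 182.280
  age 7: 0.33 × 525 = 173.250
Maximum at age 5 (210.650).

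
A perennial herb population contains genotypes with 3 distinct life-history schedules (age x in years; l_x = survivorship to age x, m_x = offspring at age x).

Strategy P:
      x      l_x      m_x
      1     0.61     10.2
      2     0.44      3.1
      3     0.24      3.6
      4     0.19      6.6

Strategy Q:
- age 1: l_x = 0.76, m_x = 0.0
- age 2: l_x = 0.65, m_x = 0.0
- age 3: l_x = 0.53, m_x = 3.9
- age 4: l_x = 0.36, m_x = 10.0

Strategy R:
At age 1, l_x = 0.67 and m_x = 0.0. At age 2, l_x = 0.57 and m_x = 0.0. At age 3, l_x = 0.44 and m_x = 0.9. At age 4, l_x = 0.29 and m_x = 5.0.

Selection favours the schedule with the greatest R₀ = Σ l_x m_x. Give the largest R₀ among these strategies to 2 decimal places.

9.70

Strategy P: R₀ = 0.61×10.2 + 0.44×3.1 + 0.24×3.6 + 0.19×6.6 = 9.7040
Strategy Q: R₀ = 0.76×0.0 + 0.65×0.0 + 0.53×3.9 + 0.36×10.0 = 5.6670
Strategy R: R₀ = 0.67×0.0 + 0.57×0.0 + 0.44×0.9 + 0.29×5.0 = 1.8460
Highest R₀: strategy P with 9.7040.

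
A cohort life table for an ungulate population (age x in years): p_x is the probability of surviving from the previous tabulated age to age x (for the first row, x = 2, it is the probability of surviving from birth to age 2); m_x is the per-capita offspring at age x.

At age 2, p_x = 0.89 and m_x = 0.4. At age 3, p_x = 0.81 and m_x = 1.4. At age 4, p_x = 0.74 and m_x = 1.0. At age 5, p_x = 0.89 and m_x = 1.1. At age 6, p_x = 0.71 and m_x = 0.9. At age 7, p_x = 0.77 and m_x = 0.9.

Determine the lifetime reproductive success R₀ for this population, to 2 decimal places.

2.96

Survivorship from birth: l_x = p_2·p_3·…·p_x.
  l_2 = 0.89000
  l_3 = 0.72090
  l_4 = 0.53347
  l_5 = 0.47478
  l_6 = 0.33710
  l_7 = 0.25956
R₀ = Σ l_x m_x:
  age 2: 0.89000 × 0.4 = 0.3560
  age 3: 0.72090 × 1.4 = 1.0093
  age 4: 0.53347 × 1.0 = 0.5335
  age 5: 0.47478 × 1.1 = 0.5223
  age 6: 0.33710 × 0.9 = 0.3034
  age 7: 0.25956 × 0.9 = 0.2336
R₀ = 0.3560 + 1.0093 + 0.5335 + 0.5223 + 0.3034 + 0.2336 = 2.9580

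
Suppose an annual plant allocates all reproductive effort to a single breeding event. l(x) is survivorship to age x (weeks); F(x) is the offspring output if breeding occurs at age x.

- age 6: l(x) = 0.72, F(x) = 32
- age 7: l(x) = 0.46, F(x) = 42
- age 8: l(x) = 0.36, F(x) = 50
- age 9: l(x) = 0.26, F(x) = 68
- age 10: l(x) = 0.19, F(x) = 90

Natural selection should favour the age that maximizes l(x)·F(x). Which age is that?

6

Expected offspring if breeding at age x = l(x) × F(x):
  age 6: 0.72 × 32 = 23.040
  age 7: 0.46 × 42 = 19.320
  age 8: 0.36 × 50 = 18.000
  age 9: 0.26 × 68 = 17.680
  age 10: 0.19 × 90 = 17.100
Maximum at age 6 (23.040).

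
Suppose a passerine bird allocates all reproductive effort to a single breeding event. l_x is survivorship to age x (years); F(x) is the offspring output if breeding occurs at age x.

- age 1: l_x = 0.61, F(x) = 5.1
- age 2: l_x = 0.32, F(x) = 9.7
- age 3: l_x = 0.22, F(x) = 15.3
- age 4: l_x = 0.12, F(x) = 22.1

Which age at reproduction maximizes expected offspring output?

Expected offspring if breeding at age x = l_x × F(x):
  age 1: 0.61 × 5.1 = 3.111
  age 2: 0.32 × 9.7 = 3.104
  age 3: 0.22 × 15.3 = 3.366
  age 4: 0.12 × 22.1 = 2.652
Maximum at age 3 (3.366).

3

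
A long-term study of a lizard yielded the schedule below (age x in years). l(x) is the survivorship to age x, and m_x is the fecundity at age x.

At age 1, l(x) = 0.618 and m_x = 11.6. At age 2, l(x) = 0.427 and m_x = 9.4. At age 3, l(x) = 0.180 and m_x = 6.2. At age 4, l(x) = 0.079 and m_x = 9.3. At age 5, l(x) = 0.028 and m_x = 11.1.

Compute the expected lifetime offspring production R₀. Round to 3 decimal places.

R₀ = Σ l(x) m_x:
  age 1: 0.618 × 11.6 = 7.1688
  age 2: 0.427 × 9.4 = 4.0138
  age 3: 0.180 × 6.2 = 1.1160
  age 4: 0.079 × 9.3 = 0.7347
  age 5: 0.028 × 11.1 = 0.3108
R₀ = 7.1688 + 4.0138 + 1.1160 + 0.7347 + 0.3108 = 13.3441

13.344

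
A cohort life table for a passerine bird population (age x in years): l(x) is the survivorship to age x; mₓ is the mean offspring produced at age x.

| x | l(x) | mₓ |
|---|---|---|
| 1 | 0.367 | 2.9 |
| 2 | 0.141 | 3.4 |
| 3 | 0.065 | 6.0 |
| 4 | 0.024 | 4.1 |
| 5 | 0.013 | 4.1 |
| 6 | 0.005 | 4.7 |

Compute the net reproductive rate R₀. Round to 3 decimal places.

R₀ = Σ l(x) mₓ:
  age 1: 0.367 × 2.9 = 1.0643
  age 2: 0.141 × 3.4 = 0.4794
  age 3: 0.065 × 6.0 = 0.3900
  age 4: 0.024 × 4.1 = 0.0984
  age 5: 0.013 × 4.1 = 0.0533
  age 6: 0.005 × 4.7 = 0.0235
R₀ = 1.0643 + 0.4794 + 0.3900 + 0.0984 + 0.0533 + 0.0235 = 2.1089

2.109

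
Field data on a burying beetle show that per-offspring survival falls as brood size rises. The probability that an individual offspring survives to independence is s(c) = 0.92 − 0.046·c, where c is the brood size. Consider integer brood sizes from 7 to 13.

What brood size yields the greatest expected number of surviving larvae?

10

Expected surviving larvae = c × s(c):
  c=7: 7 × 0.598 = 4.186
  c=8: 8 × 0.552 = 4.416
  c=9: 9 × 0.506 = 4.554
  c=10: 10 × 0.460 = 4.600
  c=11: 11 × 0.414 = 4.554
  c=12: 12 × 0.368 = 4.416
  c=13: 13 × 0.322 = 4.186
Maximum at c = 10 (4.600 surviving larvae).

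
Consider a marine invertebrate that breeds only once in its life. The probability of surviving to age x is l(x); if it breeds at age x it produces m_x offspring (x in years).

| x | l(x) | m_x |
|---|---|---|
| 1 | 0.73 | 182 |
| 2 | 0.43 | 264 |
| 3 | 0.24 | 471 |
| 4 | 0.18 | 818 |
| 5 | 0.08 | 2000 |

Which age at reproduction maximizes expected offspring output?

5

Expected offspring if breeding at age x = l(x) × m_x:
  age 1: 0.73 × 182 = 132.860
  age 2: 0.43 × 264 = 113.520
  age 3: 0.24 × 471 = 113.040
  age 4: 0.18 × 818 = 147.240
  age 5: 0.08 × 2000 = 160.000
Maximum at age 5 (160.000).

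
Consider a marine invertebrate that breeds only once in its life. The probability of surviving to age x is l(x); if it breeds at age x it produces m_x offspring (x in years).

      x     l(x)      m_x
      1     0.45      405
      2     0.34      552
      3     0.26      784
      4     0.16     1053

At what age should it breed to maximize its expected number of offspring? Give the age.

Expected offspring if breeding at age x = l(x) × m_x:
  age 1: 0.45 × 405 = 182.250
  age 2: 0.34 × 552 = 187.680
  age 3: 0.26 × 784 = 203.840
  age 4: 0.16 × 1053 = 168.480
Maximum at age 3 (203.840).

3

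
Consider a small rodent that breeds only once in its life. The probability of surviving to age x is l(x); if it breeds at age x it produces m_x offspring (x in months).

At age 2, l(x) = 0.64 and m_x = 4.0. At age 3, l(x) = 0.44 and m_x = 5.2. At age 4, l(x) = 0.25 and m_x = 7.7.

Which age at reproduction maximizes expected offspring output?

Expected offspring if breeding at age x = l(x) × m_x:
  age 2: 0.64 × 4.0 = 2.560
  age 3: 0.44 × 5.2 = 2.288
  age 4: 0.25 × 7.7 = 1.925
Maximum at age 2 (2.560).

2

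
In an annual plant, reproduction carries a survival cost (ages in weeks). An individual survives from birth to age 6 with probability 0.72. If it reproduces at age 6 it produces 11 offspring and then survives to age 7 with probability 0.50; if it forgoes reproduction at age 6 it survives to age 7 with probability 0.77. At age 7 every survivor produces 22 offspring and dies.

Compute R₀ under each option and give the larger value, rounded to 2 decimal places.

15.84

breed at age 6: R₀ = 0.72 × (11 + 0.50 × 22) = 0.72 × 22.0000 = 15.8400
delay to age 7: R₀ = 0.72 × (0.77 × 22) = 0.72 × 16.9400 = 12.1968
Higher: breed at age 6 (15.8400).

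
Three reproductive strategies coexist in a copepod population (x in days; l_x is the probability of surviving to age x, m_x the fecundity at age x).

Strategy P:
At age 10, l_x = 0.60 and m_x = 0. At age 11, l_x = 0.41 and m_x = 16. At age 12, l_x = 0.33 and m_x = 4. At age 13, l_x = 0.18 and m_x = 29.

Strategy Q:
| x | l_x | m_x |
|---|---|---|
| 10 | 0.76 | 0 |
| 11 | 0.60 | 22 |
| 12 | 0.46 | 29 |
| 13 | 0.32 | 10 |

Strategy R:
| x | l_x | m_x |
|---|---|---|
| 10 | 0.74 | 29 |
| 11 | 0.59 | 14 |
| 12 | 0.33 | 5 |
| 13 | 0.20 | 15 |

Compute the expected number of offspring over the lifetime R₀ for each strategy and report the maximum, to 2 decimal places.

34.37

Strategy P: R₀ = 0.60×0 + 0.41×16 + 0.33×4 + 0.18×29 = 13.1000
Strategy Q: R₀ = 0.76×0 + 0.60×22 + 0.46×29 + 0.32×10 = 29.7400
Strategy R: R₀ = 0.74×29 + 0.59×14 + 0.33×5 + 0.20×15 = 34.3700
Highest R₀: strategy R with 34.3700.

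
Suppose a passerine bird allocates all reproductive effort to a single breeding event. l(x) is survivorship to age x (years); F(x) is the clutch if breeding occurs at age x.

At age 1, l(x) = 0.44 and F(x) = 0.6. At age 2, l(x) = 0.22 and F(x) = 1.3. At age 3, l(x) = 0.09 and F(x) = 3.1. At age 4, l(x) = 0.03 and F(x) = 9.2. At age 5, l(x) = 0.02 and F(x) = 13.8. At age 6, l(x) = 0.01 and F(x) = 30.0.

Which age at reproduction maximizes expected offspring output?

6

Expected offspring if breeding at age x = l(x) × F(x):
  age 1: 0.44 × 0.6 = 0.264
  age 2: 0.22 × 1.3 = 0.286
  age 3: 0.09 × 3.1 = 0.279
  age 4: 0.03 × 9.2 = 0.276
  age 5: 0.02 × 13.8 = 0.276
  age 6: 0.01 × 30.0 = 0.300
Maximum at age 6 (0.300).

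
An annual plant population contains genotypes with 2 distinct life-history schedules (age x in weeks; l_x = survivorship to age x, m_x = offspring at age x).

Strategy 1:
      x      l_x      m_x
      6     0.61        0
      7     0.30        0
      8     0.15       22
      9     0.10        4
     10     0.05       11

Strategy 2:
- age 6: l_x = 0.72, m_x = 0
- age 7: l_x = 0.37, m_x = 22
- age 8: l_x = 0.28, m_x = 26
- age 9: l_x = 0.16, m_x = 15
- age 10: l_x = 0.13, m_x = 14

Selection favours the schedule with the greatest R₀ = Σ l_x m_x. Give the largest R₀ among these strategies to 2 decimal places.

19.64

Strategy 1: R₀ = 0.61×0 + 0.30×0 + 0.15×22 + 0.10×4 + 0.05×11 = 4.2500
Strategy 2: R₀ = 0.72×0 + 0.37×22 + 0.28×26 + 0.16×15 + 0.13×14 = 19.6400
Highest R₀: strategy 2 with 19.6400.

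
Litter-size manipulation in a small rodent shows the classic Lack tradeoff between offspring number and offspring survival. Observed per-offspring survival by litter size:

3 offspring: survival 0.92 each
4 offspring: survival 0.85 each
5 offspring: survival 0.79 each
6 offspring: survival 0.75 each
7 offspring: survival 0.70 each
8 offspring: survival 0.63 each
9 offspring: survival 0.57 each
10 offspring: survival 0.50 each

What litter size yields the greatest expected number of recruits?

9

Expected recruits = c × s(c):
  c=3: 3 × 0.92 = 2.760
  c=4: 4 × 0.85 = 3.400
  c=5: 5 × 0.79 = 3.950
  c=6: 6 × 0.75 = 4.500
  c=7: 7 × 0.70 = 4.900
  c=8: 8 × 0.63 = 5.040
  c=9: 9 × 0.57 = 5.130
  c=10: 10 × 0.50 = 5.000
Maximum at c = 9 (5.130 recruits).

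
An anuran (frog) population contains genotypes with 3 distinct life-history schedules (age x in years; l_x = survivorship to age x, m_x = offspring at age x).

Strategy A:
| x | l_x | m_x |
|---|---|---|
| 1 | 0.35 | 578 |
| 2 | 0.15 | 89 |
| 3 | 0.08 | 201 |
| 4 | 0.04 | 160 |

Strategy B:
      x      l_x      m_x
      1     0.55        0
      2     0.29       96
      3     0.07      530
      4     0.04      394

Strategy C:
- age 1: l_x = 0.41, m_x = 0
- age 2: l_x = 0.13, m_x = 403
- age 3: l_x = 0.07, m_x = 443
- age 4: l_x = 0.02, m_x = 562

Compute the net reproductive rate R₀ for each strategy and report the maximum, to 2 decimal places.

238.13

Strategy A: R₀ = 0.35×578 + 0.15×89 + 0.08×201 + 0.04×160 = 238.1300
Strategy B: R₀ = 0.55×0 + 0.29×96 + 0.07×530 + 0.04×394 = 80.7000
Strategy C: R₀ = 0.41×0 + 0.13×403 + 0.07×443 + 0.02×562 = 94.6400
Highest R₀: strategy A with 238.1300.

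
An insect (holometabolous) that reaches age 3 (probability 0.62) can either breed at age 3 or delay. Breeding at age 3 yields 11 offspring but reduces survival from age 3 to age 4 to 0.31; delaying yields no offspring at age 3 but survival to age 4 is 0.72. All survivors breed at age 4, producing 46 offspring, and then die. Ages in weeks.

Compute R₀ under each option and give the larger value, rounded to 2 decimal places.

20.53

breed at age 3: R₀ = 0.62 × (11 + 0.31 × 46) = 0.62 × 25.2600 = 15.6612
delay to age 4: R₀ = 0.62 × (0.72 × 46) = 0.62 × 33.1200 = 20.5344
Higher: delay to age 4 (20.5344).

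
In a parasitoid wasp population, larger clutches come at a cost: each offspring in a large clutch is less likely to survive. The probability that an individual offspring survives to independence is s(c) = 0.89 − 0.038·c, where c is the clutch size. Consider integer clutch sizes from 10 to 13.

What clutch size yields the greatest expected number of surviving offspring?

Expected surviving offspring = c × s(c):
  c=10: 10 × 0.510 = 5.100
  c=11: 11 × 0.472 = 5.192
  c=12: 12 × 0.434 = 5.208
  c=13: 13 × 0.396 = 5.148
Maximum at c = 12 (5.208 surviving offspring).

12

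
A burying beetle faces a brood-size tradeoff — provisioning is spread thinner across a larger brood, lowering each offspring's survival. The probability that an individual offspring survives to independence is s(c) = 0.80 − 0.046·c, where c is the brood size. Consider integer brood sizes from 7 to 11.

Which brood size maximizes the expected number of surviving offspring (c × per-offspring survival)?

Expected surviving offspring = c × s(c):
  c=7: 7 × 0.478 = 3.346
  c=8: 8 × 0.432 = 3.456
  c=9: 9 × 0.386 = 3.474
  c=10: 10 × 0.340 = 3.400
  c=11: 11 × 0.294 = 3.234
Maximum at c = 9 (3.474 surviving offspring).

9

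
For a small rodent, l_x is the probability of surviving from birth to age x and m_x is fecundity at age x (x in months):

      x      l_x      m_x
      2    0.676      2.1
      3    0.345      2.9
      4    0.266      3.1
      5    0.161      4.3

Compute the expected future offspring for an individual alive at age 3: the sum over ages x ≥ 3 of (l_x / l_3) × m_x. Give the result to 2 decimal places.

7.30

l_3 = 0.345. Conditional survival from age 3 to x is l_x / l_3.
  x=3: (0.345/0.345) × 2.9 = 2.9000
  x=4: (0.266/0.345) × 3.1 = 2.3901
  x=5: (0.161/0.345) × 4.3 = 2.0067
Sum = 2.9000 + 2.3901 + 2.0067 = 7.2968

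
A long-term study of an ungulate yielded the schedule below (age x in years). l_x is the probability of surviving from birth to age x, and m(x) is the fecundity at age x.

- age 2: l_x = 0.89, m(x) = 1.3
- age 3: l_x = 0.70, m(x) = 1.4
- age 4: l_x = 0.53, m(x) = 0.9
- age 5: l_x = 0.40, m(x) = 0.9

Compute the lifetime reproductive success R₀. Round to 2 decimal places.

2.97

R₀ = Σ l_x m(x):
  age 2: 0.89 × 1.3 = 1.1570
  age 3: 0.70 × 1.4 = 0.9800
  age 4: 0.53 × 0.9 = 0.4770
  age 5: 0.40 × 0.9 = 0.3600
R₀ = 1.1570 + 0.9800 + 0.4770 + 0.3600 = 2.9740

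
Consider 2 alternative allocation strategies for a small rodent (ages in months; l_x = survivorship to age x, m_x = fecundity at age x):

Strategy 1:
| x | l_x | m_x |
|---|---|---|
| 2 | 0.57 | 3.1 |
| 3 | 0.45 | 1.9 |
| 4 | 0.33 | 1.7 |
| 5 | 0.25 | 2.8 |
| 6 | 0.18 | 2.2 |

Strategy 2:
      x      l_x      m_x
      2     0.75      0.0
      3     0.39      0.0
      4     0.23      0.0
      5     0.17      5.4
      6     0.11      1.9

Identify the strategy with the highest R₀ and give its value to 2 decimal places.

Strategy 1: R₀ = 0.57×3.1 + 0.45×1.9 + 0.33×1.7 + 0.25×2.8 + 0.18×2.2 = 4.2790
Strategy 2: R₀ = 0.75×0.0 + 0.39×0.0 + 0.23×0.0 + 0.17×5.4 + 0.11×1.9 = 1.1270
Highest R₀: strategy 1 with 4.2790.

4.28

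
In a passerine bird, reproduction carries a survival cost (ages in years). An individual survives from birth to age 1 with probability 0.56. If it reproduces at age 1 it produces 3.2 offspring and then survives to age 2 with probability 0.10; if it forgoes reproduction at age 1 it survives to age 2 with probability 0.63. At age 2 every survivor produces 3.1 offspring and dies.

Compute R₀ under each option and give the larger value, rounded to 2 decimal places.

1.97

breed at age 1: R₀ = 0.56 × (3.2 + 0.10 × 3.1) = 0.56 × 3.5100 = 1.9656
delay to age 2: R₀ = 0.56 × (0.63 × 3.1) = 0.56 × 1.9530 = 1.0937
Higher: breed at age 1 (1.9656).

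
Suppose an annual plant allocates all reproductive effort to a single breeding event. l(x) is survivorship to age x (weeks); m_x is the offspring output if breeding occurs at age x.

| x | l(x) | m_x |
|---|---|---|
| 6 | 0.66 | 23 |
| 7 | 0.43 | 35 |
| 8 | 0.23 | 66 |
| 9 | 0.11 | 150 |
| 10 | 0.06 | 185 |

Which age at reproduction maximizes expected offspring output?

9

Expected offspring if breeding at age x = l(x) × m_x:
  age 6: 0.66 × 23 = 15.180
  age 7: 0.43 × 35 = 15.050
  age 8: 0.23 × 66 = 15.180
  age 9: 0.11 × 150 = 16.500
  age 10: 0.06 × 185 = 11.100
Maximum at age 9 (16.500).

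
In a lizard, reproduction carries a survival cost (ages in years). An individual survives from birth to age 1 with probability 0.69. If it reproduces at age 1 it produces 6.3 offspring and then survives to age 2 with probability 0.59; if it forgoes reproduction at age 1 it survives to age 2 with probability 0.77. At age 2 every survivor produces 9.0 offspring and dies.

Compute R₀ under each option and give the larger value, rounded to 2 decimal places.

breed at age 1: R₀ = 0.69 × (6.3 + 0.59 × 9.0) = 0.69 × 11.6100 = 8.0109
delay to age 2: R₀ = 0.69 × (0.77 × 9.0) = 0.69 × 6.9300 = 4.7817
Higher: breed at age 1 (8.0109).

8.01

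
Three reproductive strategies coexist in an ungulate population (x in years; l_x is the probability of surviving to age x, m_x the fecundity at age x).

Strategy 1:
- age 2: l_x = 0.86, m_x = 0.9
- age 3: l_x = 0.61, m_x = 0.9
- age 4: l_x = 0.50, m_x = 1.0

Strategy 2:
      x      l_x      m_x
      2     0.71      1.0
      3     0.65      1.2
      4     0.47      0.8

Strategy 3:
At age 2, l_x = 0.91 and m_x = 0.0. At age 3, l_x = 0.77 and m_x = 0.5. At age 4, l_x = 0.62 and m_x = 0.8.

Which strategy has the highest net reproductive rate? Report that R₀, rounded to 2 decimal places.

1.87

Strategy 1: R₀ = 0.86×0.9 + 0.61×0.9 + 0.50×1.0 = 1.8230
Strategy 2: R₀ = 0.71×1.0 + 0.65×1.2 + 0.47×0.8 = 1.8660
Strategy 3: R₀ = 0.91×0.0 + 0.77×0.5 + 0.62×0.8 = 0.8810
Highest R₀: strategy 2 with 1.8660.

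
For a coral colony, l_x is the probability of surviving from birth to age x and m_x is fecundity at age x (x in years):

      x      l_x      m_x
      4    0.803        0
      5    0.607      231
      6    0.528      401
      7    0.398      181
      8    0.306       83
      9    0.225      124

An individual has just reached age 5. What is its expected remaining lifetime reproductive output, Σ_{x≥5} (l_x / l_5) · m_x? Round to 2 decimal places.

l_5 = 0.607. Conditional survival from age 5 to x is l_x / l_5.
  x=5: (0.607/0.607) × 231 = 231.0000
  x=6: (0.528/0.607) × 401 = 348.8105
  x=7: (0.398/0.607) × 181 = 118.6787
  x=8: (0.306/0.607) × 83 = 41.8418
  x=9: (0.225/0.607) × 124 = 45.9638
Sum = 231.0000 + 348.8105 + 118.6787 + 41.8418 + 45.9638 = 786.2949

786.29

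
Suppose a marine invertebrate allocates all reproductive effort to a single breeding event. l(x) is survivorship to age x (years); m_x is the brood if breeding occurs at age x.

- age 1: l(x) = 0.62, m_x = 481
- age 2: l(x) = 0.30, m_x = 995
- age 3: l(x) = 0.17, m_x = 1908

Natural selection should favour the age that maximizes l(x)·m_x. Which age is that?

3

Expected offspring if breeding at age x = l(x) × m_x:
  age 1: 0.62 × 481 = 298.220
  age 2: 0.30 × 995 = 298.500
  age 3: 0.17 × 1908 = 324.360
Maximum at age 3 (324.360).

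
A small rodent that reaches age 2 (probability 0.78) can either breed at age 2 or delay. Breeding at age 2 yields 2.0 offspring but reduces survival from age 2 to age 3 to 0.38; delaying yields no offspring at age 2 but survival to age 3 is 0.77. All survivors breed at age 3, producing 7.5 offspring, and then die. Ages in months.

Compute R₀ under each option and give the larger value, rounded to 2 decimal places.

4.50

breed at age 2: R₀ = 0.78 × (2.0 + 0.38 × 7.5) = 0.78 × 4.8500 = 3.7830
delay to age 3: R₀ = 0.78 × (0.77 × 7.5) = 0.78 × 5.7750 = 4.5045
Higher: delay to age 3 (4.5045).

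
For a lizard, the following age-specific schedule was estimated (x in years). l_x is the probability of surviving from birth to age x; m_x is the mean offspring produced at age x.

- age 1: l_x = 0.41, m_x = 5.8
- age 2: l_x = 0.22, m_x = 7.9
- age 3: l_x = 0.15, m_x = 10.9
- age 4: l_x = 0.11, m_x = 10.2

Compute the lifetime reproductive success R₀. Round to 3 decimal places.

R₀ = Σ l_x m_x:
  age 1: 0.41 × 5.8 = 2.3780
  age 2: 0.22 × 7.9 = 1.7380
  age 3: 0.15 × 10.9 = 1.6350
  age 4: 0.11 × 10.2 = 1.1220
R₀ = 2.3780 + 1.7380 + 1.6350 + 1.1220 = 6.8730

6.873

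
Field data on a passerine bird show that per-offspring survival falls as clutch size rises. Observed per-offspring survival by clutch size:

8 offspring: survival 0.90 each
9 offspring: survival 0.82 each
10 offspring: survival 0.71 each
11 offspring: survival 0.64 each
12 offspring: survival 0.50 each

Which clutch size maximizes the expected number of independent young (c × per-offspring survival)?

9

Expected independent young = c × s(c):
  c=8: 8 × 0.90 = 7.200
  c=9: 9 × 0.82 = 7.380
  c=10: 10 × 0.71 = 7.100
  c=11: 11 × 0.64 = 7.040
  c=12: 12 × 0.50 = 6.000
Maximum at c = 9 (7.380 independent young).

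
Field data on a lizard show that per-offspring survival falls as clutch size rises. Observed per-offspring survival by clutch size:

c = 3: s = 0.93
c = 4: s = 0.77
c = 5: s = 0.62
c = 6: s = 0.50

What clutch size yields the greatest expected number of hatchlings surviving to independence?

Expected hatchlings surviving to independence = c × s(c):
  c=3: 3 × 0.93 = 2.790
  c=4: 4 × 0.77 = 3.080
  c=5: 5 × 0.62 = 3.100
  c=6: 6 × 0.50 = 3.000
Maximum at c = 5 (3.100 hatchlings surviving to independence).

5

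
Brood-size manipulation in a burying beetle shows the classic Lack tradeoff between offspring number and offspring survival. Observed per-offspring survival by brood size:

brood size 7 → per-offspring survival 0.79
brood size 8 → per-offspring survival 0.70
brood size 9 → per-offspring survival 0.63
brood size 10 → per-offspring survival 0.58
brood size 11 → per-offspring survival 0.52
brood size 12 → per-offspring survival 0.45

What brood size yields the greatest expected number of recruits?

10

Expected recruits = c × s(c):
  c=7: 7 × 0.79 = 5.530
  c=8: 8 × 0.70 = 5.600
  c=9: 9 × 0.63 = 5.670
  c=10: 10 × 0.58 = 5.800
  c=11: 11 × 0.52 = 5.720
  c=12: 12 × 0.45 = 5.400
Maximum at c = 10 (5.800 recruits).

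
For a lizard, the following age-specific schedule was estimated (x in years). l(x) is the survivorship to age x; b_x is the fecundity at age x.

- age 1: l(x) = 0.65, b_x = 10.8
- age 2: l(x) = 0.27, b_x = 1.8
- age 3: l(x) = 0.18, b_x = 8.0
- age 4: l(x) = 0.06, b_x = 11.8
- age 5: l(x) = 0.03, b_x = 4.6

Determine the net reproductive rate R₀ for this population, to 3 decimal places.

R₀ = Σ l(x) b_x:
  age 1: 0.65 × 10.8 = 7.0200
  age 2: 0.27 × 1.8 = 0.4860
  age 3: 0.18 × 8.0 = 1.4400
  age 4: 0.06 × 11.8 = 0.7080
  age 5: 0.03 × 4.6 = 0.1380
R₀ = 7.0200 + 0.4860 + 1.4400 + 0.7080 + 0.1380 = 9.7920

9.792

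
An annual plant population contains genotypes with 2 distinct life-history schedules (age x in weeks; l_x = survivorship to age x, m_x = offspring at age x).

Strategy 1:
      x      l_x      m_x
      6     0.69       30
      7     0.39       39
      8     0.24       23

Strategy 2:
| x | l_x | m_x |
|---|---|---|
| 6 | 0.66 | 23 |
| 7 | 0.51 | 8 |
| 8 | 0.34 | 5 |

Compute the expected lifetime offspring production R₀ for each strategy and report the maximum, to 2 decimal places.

Strategy 1: R₀ = 0.69×30 + 0.39×39 + 0.24×23 = 41.4300
Strategy 2: R₀ = 0.66×23 + 0.51×8 + 0.34×5 = 20.9600
Highest R₀: strategy 1 with 41.4300.

41.43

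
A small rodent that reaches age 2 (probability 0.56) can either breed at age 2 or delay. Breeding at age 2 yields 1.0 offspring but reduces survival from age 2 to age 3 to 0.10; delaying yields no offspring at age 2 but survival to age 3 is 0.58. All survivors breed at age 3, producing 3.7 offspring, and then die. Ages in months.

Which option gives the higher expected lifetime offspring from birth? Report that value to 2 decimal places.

breed at age 2: R₀ = 0.56 × (1.0 + 0.10 × 3.7) = 0.56 × 1.3700 = 0.7672
delay to age 3: R₀ = 0.56 × (0.58 × 3.7) = 0.56 × 2.1460 = 1.2018
Higher: delay to age 3 (1.2018).

1.20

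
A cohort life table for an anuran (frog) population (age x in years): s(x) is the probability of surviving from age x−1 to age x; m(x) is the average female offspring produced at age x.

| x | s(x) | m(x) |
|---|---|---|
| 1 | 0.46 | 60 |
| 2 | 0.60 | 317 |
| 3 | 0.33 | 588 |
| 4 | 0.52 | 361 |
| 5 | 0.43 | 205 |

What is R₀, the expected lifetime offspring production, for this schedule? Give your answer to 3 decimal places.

Survivorship from birth: l_x = s_1·s_2·…·s_x.
  l_1 = 0.46000
  l_2 = 0.27600
  l_3 = 0.09108
  l_4 = 0.04736
  l_5 = 0.02037
R₀ = Σ l_x m(x):
  age 1: 0.46000 × 60 = 27.6000
  age 2: 0.27600 × 317 = 87.4920
  age 3: 0.09108 × 588 = 53.5550
  age 4: 0.04736 × 361 = 17.0970
  age 5: 0.02037 × 205 = 4.1758
R₀ = 27.6000 + 87.4920 + 53.5550 + 17.0970 + 4.1758 = 189.9198

189.920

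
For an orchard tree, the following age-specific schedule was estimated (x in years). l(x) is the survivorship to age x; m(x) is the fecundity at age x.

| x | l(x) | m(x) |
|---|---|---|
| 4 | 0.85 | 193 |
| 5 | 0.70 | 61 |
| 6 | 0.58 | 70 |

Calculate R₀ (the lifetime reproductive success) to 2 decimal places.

R₀ = Σ l(x) m(x):
  age 4: 0.85 × 193 = 164.0500
  age 5: 0.70 × 61 = 42.7000
  age 6: 0.58 × 70 = 40.6000
R₀ = 164.0500 + 42.7000 + 40.6000 = 247.3500

247.35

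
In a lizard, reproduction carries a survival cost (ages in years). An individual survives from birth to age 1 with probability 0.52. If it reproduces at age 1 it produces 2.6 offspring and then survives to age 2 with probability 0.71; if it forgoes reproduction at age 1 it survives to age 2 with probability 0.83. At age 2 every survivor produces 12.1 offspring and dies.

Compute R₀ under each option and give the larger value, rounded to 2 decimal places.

5.82

breed at age 1: R₀ = 0.52 × (2.6 + 0.71 × 12.1) = 0.52 × 11.1910 = 5.8193
delay to age 2: R₀ = 0.52 × (0.83 × 12.1) = 0.52 × 10.0430 = 5.2224
Higher: breed at age 1 (5.8193).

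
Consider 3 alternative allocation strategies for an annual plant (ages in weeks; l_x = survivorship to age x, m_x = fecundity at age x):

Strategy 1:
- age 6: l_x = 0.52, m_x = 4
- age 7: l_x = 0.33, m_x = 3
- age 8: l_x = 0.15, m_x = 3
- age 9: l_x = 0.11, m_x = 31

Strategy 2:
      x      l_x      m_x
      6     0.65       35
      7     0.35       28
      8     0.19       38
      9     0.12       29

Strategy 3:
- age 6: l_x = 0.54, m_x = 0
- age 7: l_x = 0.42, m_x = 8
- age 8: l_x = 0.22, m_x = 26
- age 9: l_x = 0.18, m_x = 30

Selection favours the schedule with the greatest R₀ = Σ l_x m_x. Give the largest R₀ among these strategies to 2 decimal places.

43.25

Strategy 1: R₀ = 0.52×4 + 0.33×3 + 0.15×3 + 0.11×31 = 6.9300
Strategy 2: R₀ = 0.65×35 + 0.35×28 + 0.19×38 + 0.12×29 = 43.2500
Strategy 3: R₀ = 0.54×0 + 0.42×8 + 0.22×26 + 0.18×30 = 14.4800
Highest R₀: strategy 2 with 43.2500.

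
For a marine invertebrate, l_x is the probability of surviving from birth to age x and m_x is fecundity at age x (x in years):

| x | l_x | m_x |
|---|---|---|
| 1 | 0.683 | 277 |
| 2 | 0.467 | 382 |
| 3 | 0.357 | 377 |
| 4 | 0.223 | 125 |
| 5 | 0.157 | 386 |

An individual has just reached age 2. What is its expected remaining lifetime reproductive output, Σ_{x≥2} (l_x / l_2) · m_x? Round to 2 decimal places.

l_2 = 0.467. Conditional survival from age 2 to x is l_x / l_2.
  x=2: (0.467/0.467) × 382 = 382.0000
  x=3: (0.357/0.467) × 377 = 288.1991
  x=4: (0.223/0.467) × 125 = 59.6895
  x=5: (0.157/0.467) × 386 = 129.7687
Sum = 382.0000 + 288.1991 + 59.6895 + 129.7687 = 859.6574

859.66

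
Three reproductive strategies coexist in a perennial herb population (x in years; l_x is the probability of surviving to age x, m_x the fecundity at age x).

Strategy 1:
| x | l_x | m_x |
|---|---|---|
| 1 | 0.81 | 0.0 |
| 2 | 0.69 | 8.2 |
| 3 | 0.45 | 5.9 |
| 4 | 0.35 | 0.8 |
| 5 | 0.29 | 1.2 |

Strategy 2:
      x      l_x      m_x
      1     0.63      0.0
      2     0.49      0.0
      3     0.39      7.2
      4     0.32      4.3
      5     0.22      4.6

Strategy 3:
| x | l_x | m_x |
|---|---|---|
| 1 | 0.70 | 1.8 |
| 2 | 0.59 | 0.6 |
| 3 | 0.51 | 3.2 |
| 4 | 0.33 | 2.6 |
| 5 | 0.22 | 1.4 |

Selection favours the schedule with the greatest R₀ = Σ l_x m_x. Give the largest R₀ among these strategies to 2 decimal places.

Strategy 1: R₀ = 0.81×0.0 + 0.69×8.2 + 0.45×5.9 + 0.35×0.8 + 0.29×1.2 = 8.9410
Strategy 2: R₀ = 0.63×0.0 + 0.49×0.0 + 0.39×7.2 + 0.32×4.3 + 0.22×4.6 = 5.1960
Strategy 3: R₀ = 0.70×1.8 + 0.59×0.6 + 0.51×3.2 + 0.33×2.6 + 0.22×1.4 = 4.4120
Highest R₀: strategy 1 with 8.9410.

8.94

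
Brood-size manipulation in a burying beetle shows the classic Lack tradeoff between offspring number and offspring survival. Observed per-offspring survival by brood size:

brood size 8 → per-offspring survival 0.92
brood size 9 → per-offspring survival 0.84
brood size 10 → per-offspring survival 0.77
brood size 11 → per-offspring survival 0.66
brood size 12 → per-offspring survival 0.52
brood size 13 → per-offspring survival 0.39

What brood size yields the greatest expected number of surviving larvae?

10

Expected surviving larvae = c × s(c):
  c=8: 8 × 0.92 = 7.360
  c=9: 9 × 0.84 = 7.560
  c=10: 10 × 0.77 = 7.700
  c=11: 11 × 0.66 = 7.260
  c=12: 12 × 0.52 = 6.240
  c=13: 13 × 0.39 = 5.070
Maximum at c = 10 (7.700 surviving larvae).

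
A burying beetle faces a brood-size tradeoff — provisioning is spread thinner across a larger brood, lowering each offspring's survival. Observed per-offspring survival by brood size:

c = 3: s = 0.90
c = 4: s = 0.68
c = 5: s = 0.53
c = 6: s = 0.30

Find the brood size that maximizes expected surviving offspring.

4

Expected surviving offspring = c × s(c):
  c=3: 3 × 0.90 = 2.700
  c=4: 4 × 0.68 = 2.720
  c=5: 5 × 0.53 = 2.650
  c=6: 6 × 0.30 = 1.800
Maximum at c = 4 (2.720 surviving offspring).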